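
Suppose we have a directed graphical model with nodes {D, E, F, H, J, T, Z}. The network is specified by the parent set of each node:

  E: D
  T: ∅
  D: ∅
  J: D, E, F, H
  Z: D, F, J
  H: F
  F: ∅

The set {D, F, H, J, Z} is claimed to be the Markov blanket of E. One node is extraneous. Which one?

Z

Parents of E: D.
E's children: J.
Co-parents of E (other parents of its children):
  J: D, F, H
MB(E) = {D, F, H, J}.
Z is neither a parent, child, nor co-parent of E, so it does not belong.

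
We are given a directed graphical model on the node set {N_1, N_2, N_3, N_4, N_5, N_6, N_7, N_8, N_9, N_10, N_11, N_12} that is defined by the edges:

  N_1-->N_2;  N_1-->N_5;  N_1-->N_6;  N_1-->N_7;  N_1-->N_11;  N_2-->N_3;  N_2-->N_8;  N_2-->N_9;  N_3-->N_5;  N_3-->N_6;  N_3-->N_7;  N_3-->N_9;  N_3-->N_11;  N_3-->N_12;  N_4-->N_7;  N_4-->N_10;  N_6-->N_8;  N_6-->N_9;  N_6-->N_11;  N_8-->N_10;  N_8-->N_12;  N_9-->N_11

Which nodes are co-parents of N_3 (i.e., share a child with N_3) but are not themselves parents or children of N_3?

{N_1, N_4, N_8}

Children of N_3: N_5, N_6, N_7, N_9, N_11, N_12.
  N_5: N_1
  N_6: N_1
  N_7: N_1, N_4
  N_9: N_2, N_6
  N_11: N_1, N_6, N_9
  N_12: N_8
Excluding nodes already adjacent to N_3 (N_2, N_5, N_6, N_7, N_9, N_11, N_12), the co-parent-only contribution is {N_1, N_4, N_8}.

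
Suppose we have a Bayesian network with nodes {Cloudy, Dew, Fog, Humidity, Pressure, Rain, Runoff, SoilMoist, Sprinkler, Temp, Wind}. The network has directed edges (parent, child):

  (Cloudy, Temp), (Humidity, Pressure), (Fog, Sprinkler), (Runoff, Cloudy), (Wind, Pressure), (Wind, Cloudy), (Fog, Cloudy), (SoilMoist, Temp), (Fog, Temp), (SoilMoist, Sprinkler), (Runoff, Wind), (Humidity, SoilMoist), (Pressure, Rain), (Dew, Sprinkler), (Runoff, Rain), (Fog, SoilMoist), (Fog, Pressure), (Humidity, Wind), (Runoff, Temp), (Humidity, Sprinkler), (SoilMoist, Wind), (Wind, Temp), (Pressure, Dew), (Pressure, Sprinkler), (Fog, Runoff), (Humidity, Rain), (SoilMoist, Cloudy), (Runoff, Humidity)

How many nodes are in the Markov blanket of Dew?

5

Dew has parent Pressure.
Children of Dew: Sprinkler.
Co-parents of Dew (other parents of its children):
  Sprinkler also has parents Fog, Humidity, Pressure, SoilMoist.
MB(Dew) = {Fog, Humidity, Pressure, SoilMoist, Sprinkler}, which has 5 nodes.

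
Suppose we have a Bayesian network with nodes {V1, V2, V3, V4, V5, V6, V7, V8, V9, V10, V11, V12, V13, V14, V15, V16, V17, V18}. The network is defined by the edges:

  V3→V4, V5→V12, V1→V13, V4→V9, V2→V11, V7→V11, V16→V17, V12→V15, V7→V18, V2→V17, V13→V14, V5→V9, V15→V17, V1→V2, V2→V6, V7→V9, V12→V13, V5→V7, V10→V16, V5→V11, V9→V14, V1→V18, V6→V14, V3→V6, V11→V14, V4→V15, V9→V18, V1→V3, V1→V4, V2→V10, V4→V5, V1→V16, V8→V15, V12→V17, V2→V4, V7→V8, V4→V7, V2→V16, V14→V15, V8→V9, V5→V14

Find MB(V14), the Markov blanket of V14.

Recall MB(v) = parents ∪ children ∪ spouses, where spouses are the other parents of v's children.
V14's parents: V5, V6, V9, V11, V13.
V14's children: V15.
Co-parents of V14 (other parents of its children):
  V15's other parents are V4, V8, V12.
Union: {V5, V6, V9, V11, V13} ∪ {V15} ∪ {V4, V8, V12} = {V4, V5, V6, V8, V9, V11, V12, V13, V15}.

{V4, V5, V6, V8, V9, V11, V12, V13, V15}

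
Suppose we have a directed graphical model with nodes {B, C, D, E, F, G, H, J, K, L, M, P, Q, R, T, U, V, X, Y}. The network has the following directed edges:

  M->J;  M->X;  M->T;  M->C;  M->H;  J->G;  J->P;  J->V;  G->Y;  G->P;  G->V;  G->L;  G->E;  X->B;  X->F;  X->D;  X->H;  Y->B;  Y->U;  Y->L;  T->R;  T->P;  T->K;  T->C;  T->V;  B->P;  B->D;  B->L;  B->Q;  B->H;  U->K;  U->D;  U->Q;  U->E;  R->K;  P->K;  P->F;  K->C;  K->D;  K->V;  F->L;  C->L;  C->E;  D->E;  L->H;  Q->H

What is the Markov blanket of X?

X's children: B, D, F, H.
Parents of X: M.
Parents of each child, excluding X:
  B also has parent Y.
  F's other parent is P.
  D's other parents are B, K, U.
  parents(H) \ {X} = {B, L, M, Q}.
Taking the union gives {B, D, F, H, K, L, M, P, Q, U, Y}.

{B, D, F, H, K, L, M, P, Q, U, Y}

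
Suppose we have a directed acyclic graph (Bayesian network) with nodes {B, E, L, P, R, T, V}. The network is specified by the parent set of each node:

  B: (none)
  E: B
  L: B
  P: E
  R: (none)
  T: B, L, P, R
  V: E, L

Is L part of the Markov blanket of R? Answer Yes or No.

L is a co-parent of R: both are parents of T.
So L ∈ MB(R).

Yes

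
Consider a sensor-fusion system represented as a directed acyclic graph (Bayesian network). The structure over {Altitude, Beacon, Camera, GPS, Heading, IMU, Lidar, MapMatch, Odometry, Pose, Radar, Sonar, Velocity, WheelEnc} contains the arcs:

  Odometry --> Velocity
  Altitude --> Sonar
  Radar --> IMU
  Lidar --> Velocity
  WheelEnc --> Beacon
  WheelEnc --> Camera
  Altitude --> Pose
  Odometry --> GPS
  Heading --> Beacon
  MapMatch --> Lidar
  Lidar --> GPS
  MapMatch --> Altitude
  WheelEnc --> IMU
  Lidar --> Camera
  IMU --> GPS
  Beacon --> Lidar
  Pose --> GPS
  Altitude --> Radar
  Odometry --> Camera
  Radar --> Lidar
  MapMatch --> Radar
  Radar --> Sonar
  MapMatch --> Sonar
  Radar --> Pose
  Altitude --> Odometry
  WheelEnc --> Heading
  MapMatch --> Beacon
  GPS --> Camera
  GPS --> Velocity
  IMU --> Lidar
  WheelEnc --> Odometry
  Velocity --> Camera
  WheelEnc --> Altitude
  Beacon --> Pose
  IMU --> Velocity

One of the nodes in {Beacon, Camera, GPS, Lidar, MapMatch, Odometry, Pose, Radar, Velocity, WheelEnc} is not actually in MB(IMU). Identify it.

IMU has parents Radar, WheelEnc.
Children of IMU: GPS, Lidar, Velocity.
Other parents of IMU's children:
  parents(Lidar) \ {IMU} = {Beacon, MapMatch, Radar}.
  GPS's other parents are Lidar, Odometry, Pose.
  Velocity also has parents GPS, Lidar, Odometry.
MB(IMU) = {Beacon, GPS, Lidar, MapMatch, Odometry, Pose, Radar, Velocity, WheelEnc}.
Camera is neither a parent, child, nor co-parent of IMU, so it does not belong.

Camera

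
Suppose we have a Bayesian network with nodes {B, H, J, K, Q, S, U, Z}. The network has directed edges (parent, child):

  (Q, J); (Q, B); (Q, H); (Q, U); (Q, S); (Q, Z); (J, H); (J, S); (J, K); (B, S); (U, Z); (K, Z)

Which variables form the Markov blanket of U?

U has parent Q.
U has child Z.
For each child, the remaining parents (spouses of U):
  Z: K, Q
MB(U) = {K, Q, Z}.

{K, Q, Z}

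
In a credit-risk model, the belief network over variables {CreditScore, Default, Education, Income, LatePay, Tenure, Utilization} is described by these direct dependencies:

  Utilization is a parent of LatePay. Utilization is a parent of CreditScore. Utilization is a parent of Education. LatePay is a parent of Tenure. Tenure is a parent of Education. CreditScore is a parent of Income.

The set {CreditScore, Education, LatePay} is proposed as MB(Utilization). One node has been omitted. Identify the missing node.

Tenure

By definition, MB(Utilization) is built from Utilization's parents, Utilization's children, and the co-parents of Utilization.
Pa(Utilization) = {}.
Ch(Utilization) = {CreditScore, Education, LatePay}.
Co-parents of Utilization (other parents of its children):
  LatePay: —
  CreditScore: —
  Education: Tenure
MB(Utilization) = {CreditScore, Education, LatePay, Tenure}.
Comparing with the claimed set, Tenure is missing.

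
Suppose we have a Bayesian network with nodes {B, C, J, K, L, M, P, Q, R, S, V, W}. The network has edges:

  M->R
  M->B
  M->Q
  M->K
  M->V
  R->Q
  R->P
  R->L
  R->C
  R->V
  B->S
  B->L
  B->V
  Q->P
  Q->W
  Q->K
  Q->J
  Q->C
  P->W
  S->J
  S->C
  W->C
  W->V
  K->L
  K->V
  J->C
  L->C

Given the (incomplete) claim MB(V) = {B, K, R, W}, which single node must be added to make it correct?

By definition, MB(V) is built from V's parents, V's children, and the co-parents of V.
Parents of V: B, K, M, R, W.
Ch(V) = {}.
With no children, V has no spouses; the co-parent set is empty.
MB(V) = {B, K, M, R, W}.
Comparing with the claimed set, M is missing.

M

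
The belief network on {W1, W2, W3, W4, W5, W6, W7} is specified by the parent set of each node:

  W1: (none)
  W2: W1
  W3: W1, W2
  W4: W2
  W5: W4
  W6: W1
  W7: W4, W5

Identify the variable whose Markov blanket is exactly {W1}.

The target node must have every member of {W1} as a parent, child, or co-parent, and no others.
Parents of W6: W1; children: none; co-parents: none.
These exactly cover the given set, so the node is W6.

W6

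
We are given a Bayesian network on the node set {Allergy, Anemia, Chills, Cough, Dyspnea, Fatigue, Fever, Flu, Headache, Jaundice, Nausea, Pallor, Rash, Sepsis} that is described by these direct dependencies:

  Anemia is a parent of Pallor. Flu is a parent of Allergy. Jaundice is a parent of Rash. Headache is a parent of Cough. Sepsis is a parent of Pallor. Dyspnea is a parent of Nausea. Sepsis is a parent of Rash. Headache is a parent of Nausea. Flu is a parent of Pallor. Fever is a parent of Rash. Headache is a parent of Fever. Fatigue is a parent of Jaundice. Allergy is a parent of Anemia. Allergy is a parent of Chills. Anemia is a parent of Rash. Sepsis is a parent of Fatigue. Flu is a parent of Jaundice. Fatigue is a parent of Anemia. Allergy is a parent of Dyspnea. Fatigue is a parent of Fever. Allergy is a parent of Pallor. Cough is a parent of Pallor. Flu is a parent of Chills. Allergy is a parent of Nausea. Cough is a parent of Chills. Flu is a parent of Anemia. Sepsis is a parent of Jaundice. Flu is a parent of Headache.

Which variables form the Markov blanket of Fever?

{Anemia, Fatigue, Headache, Jaundice, Rash, Sepsis}

Pa(Fever) = {Fatigue, Headache}.
Fever's children: Rash.
Other parents of Fever's children:
  Rash's other parents are Anemia, Jaundice, Sepsis.
Taking the union gives {Anemia, Fatigue, Headache, Jaundice, Rash, Sepsis}.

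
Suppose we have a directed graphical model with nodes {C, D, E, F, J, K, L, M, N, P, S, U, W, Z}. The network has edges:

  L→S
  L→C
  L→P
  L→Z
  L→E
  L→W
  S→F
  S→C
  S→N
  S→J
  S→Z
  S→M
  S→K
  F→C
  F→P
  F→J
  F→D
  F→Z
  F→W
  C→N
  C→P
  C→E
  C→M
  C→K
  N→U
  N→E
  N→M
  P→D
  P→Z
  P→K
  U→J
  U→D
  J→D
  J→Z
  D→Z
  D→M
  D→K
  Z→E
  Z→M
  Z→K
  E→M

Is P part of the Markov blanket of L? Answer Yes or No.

P is a child of L.
So P ∈ MB(L).

Yes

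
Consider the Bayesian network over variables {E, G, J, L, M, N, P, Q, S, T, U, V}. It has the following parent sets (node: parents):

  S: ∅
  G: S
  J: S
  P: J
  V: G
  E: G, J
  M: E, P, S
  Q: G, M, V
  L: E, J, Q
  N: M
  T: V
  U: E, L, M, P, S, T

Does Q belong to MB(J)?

Q is a co-parent of J: both are parents of L.
So Q ∈ MB(J).

Yes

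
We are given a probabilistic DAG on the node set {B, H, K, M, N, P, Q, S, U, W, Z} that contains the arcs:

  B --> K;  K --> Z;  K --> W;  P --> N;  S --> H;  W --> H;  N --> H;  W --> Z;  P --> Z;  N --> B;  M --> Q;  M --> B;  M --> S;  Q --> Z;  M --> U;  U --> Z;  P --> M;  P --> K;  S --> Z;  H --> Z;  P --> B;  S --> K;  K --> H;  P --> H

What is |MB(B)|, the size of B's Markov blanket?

5

B's children: K.
B has parents M, N, P.
For each child, the remaining parents (spouses of B):
  K: P, S
MB(B) = {K, M, N, P, S}, which has 5 nodes.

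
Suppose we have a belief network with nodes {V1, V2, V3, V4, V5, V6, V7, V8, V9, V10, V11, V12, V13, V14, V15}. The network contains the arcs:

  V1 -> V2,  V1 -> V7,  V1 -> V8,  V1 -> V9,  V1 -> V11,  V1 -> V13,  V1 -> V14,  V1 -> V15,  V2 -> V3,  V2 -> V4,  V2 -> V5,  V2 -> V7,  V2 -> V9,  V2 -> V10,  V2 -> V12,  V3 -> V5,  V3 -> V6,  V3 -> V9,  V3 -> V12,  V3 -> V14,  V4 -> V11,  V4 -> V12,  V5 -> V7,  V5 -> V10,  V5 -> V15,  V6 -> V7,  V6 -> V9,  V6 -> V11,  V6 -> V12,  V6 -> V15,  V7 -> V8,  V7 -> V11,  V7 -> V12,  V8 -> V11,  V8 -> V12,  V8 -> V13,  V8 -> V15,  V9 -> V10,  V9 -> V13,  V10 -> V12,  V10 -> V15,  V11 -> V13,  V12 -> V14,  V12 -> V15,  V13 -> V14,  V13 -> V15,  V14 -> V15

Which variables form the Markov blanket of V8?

{V1, V2, V3, V4, V5, V6, V7, V9, V10, V11, V12, V13, V14, V15}

A node's Markov blanket = Pa ∪ Ch ∪ (parents of Ch other than the node itself).
V8 has parents V1, V7.
Children of V8: V11, V12, V13, V15.
Other parents of V8's children:
  parents(V11) \ {V8} = {V1, V4, V6, V7}.
  parents(V12) \ {V8} = {V2, V3, V4, V6, V7, V10}.
  parents(V13) \ {V8} = {V1, V9, V11}.
  V15's other parents are V1, V5, V6, V10, V12, V13, V14.
Union: {V1, V7} ∪ {V11, V12, V13, V15} ∪ {V1, V2, V3, V4, V5, V6, V7, V9, V10, V11, V12, V13, V14} = {V1, V2, V3, V4, V5, V6, V7, V9, V10, V11, V12, V13, V14, V15}.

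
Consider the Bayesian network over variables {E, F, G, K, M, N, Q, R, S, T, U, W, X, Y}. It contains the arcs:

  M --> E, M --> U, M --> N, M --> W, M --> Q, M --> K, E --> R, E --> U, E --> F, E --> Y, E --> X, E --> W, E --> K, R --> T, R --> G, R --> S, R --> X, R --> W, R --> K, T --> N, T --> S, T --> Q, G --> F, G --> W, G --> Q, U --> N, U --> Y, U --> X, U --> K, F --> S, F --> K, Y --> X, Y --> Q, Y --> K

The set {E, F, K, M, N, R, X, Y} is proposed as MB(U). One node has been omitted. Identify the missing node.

By definition, MB(U) is built from U's parents, U's children, and the co-parents of U.
U's parents: E, M.
U has children K, N, X, Y.
Co-parents of U (other parents of its children):
  N: M, T
  Y: E
  X: E, R, Y
  K: E, F, M, R, Y
MB(U) = {E, F, K, M, N, R, T, X, Y}.
Comparing with the claimed set, T is missing.

T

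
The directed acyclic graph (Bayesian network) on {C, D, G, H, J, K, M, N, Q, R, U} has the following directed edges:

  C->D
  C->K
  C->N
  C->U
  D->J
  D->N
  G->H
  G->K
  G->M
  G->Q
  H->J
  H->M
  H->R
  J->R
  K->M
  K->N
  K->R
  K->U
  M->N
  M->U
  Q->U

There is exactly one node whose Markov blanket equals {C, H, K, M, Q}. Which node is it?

G

The target node must have every member of {C, H, K, M, Q} as a parent, child, or co-parent, and no others.
Parents of G: none; children: H, K, M, Q; co-parents: C, H, K.
These exactly cover the given set, so the node is G.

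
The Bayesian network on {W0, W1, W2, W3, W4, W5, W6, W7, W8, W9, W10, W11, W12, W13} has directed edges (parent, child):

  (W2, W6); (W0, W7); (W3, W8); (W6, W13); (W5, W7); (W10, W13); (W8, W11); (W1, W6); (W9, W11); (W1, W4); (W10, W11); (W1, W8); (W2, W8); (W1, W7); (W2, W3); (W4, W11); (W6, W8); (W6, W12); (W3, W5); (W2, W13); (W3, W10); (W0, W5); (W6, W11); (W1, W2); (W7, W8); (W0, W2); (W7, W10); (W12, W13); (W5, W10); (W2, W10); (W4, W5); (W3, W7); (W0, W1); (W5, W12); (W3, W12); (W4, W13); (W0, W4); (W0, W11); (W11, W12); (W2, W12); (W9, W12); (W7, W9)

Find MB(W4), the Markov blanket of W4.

{W0, W1, W2, W3, W5, W6, W8, W9, W10, W11, W12, W13}

A node's Markov blanket = Pa ∪ Ch ∪ (parents of Ch other than the node itself).
Children of W4: W5, W11, W13.
W4 has parents W0, W1.
Parents of each child, excluding W4:
  parents(W5) \ {W4} = {W0, W3}.
  W11 also has parents W0, W6, W8, W9, W10.
  parents(W13) \ {W4} = {W2, W6, W10, W12}.
MB(W4) = {W0, W1, W2, W3, W5, W6, W8, W9, W10, W11, W12, W13}.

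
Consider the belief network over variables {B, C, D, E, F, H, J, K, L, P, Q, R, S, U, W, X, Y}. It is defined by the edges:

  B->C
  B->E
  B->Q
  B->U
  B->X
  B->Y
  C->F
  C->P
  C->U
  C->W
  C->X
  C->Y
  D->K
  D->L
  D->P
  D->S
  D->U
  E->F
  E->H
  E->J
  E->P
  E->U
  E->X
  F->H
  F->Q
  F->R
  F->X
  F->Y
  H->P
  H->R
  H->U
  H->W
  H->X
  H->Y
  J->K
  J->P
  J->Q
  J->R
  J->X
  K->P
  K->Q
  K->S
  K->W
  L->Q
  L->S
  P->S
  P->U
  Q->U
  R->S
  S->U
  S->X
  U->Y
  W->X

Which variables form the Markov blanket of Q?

Parents of Q: B, F, J, K, L.
Q's children: U.
Other parents of Q's children:
  parents(U) \ {Q} = {B, C, D, E, H, P, S}.
So the Markov blanket of Q is {B, C, D, E, F, H, J, K, L, P, S, U}.

{B, C, D, E, F, H, J, K, L, P, S, U}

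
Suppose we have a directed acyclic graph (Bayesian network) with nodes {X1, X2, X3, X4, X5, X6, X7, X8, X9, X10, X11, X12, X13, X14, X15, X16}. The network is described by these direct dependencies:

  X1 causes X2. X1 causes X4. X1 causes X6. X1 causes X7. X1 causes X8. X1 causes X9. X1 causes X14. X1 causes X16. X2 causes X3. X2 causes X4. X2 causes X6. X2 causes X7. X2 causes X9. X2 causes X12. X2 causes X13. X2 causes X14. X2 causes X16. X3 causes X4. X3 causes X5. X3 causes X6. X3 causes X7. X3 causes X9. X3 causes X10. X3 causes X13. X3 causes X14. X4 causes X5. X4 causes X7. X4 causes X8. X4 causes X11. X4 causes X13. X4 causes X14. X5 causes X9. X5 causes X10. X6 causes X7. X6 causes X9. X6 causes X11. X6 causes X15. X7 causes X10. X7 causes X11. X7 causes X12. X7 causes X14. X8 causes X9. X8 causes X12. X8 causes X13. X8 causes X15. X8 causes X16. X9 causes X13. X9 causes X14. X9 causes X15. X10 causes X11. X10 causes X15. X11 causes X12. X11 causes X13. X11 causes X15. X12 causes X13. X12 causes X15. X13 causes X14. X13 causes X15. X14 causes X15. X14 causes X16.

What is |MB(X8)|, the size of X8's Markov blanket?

X8 has parents X1, X4.
X8 has children X9, X12, X13, X15, X16.
Co-parents of X8 (other parents of its children):
  parents(X9) \ {X8} = {X1, X2, X3, X5, X6}.
  parents(X12) \ {X8} = {X2, X7, X11}.
  X13's other parents are X2, X3, X4, X9, X11, X12.
  X15's other parents are X6, X9, X10, X11, X12, X13, X14.
  X16 also has parents X1, X2, X14.
MB(X8) = {X1, X2, X3, X4, X5, X6, X7, X9, X10, X11, X12, X13, X14, X15, X16}, which has 15 nodes.

15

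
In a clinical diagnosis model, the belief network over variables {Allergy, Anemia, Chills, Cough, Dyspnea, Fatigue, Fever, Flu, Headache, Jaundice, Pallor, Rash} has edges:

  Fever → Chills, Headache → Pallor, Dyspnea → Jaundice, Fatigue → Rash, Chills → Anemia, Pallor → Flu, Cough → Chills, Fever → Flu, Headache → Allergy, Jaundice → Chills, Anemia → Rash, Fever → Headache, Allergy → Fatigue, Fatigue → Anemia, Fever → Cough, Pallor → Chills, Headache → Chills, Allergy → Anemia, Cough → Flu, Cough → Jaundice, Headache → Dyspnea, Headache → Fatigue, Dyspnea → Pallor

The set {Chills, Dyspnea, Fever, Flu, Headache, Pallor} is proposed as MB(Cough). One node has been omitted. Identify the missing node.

A node's Markov blanket = Pa ∪ Ch ∪ (parents of Ch other than the node itself).
Cough has parent Fever.
Children of Cough: Chills, Flu, Jaundice.
Other parents of Cough's children:
  Jaundice: Dyspnea
  Chills: Fever, Headache, Jaundice, Pallor
  Flu: Fever, Pallor
MB(Cough) = {Chills, Dyspnea, Fever, Flu, Headache, Jaundice, Pallor}.
Comparing with the claimed set, Jaundice is missing.

Jaundice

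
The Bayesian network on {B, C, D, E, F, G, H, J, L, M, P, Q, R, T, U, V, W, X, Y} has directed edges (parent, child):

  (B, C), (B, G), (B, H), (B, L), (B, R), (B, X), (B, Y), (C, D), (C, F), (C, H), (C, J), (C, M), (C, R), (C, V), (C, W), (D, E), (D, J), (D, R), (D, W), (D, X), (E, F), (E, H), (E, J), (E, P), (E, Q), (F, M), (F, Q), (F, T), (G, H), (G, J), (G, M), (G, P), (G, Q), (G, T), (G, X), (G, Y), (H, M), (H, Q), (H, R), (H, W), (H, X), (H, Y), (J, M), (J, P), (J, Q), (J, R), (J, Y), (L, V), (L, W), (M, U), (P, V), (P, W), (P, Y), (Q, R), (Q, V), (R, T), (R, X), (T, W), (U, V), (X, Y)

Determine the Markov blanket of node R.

A node's Markov blanket = Pa ∪ Ch ∪ (parents of Ch other than the node itself).
Children of R: T, X.
R's parents: B, C, D, H, J, Q.
Other parents of R's children:
  T also has parents F, G.
  X's other parents are B, D, G, H.
So the Markov blanket of R is {B, C, D, F, G, H, J, Q, T, X}.

{B, C, D, F, G, H, J, Q, T, X}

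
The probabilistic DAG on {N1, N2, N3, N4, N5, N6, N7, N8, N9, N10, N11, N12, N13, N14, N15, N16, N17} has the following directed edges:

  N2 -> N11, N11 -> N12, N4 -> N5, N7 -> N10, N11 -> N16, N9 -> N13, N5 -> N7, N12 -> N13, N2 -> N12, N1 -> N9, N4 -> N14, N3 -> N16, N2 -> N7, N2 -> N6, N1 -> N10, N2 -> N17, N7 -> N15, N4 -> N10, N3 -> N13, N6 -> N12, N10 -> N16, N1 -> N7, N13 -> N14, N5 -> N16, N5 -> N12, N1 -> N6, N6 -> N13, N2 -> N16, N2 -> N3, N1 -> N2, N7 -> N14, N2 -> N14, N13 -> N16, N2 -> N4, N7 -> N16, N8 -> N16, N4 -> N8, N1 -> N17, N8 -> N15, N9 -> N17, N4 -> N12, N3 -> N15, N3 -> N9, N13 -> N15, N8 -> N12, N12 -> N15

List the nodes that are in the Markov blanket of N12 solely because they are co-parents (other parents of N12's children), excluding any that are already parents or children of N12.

{N3, N7, N9}

Children of N12: N13, N15.
  N13's other parents are N3, N6, N9.
  parents(N15) \ {N12} = {N3, N7, N8, N13}.
Excluding nodes already adjacent to N12 (N2, N4, N5, N6, N8, N11, N13, N15), the co-parent-only contribution is {N3, N7, N9}.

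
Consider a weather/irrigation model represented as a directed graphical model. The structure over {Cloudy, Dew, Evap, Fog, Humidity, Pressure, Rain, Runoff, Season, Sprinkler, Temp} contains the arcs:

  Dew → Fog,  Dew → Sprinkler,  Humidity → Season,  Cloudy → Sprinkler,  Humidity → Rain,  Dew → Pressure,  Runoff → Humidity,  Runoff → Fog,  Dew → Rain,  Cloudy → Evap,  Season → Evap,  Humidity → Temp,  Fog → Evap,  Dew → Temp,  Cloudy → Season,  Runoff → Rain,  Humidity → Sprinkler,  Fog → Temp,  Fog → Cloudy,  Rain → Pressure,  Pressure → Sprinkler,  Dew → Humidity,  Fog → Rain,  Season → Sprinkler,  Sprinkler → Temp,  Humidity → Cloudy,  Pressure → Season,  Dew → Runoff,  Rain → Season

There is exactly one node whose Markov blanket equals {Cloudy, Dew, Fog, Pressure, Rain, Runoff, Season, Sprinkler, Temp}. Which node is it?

The target node must have every member of {Cloudy, Dew, Fog, Pressure, Rain, Runoff, Season, Sprinkler, Temp} as a parent, child, or co-parent, and no others.
Parents of Humidity: Dew, Runoff; children: Cloudy, Rain, Season, Sprinkler, Temp; co-parents: Cloudy, Dew, Fog, Pressure, Rain, Runoff, Season, Sprinkler.
These exactly cover the given set, so the node is Humidity.

Humidity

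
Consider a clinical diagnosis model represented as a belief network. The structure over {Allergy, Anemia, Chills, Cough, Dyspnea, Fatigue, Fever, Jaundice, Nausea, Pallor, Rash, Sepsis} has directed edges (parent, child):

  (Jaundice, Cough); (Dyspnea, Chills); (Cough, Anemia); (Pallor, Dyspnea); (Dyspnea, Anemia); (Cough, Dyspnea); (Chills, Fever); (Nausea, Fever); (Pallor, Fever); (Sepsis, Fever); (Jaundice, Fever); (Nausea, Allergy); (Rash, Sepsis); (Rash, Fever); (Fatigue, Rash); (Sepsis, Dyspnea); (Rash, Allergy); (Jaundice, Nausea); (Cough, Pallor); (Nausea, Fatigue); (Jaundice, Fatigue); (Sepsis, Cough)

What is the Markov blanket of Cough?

{Anemia, Dyspnea, Jaundice, Pallor, Sepsis}

Pa(Cough) = {Jaundice, Sepsis}.
Cough's children: Anemia, Dyspnea, Pallor.
Parents of each child, excluding Cough:
  Pallor: —
  Dyspnea: Pallor, Sepsis
  Anemia: Dyspnea
Taking the union gives {Anemia, Dyspnea, Jaundice, Pallor, Sepsis}.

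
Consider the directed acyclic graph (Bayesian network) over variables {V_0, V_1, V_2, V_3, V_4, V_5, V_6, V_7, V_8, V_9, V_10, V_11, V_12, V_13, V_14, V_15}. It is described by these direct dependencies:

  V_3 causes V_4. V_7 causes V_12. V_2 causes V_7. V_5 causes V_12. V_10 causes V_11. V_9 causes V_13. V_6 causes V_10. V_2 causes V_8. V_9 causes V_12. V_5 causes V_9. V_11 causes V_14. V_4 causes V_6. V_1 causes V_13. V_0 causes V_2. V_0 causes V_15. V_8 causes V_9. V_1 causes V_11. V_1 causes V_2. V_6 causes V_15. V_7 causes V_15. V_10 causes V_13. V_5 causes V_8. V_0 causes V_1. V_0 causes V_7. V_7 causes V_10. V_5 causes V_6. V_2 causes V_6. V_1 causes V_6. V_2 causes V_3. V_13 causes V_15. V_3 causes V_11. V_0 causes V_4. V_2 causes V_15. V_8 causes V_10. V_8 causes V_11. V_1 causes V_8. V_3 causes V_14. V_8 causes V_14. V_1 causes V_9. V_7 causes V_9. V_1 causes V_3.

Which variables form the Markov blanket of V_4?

{V_0, V_1, V_2, V_3, V_5, V_6}

By definition, MB(V_4) is built from V_4's parents, V_4's children, and the co-parents of V_4.
V_4's parents: V_0, V_3.
Ch(V_4) = {V_6}.
Co-parents of V_4 (other parents of its children):
  V_6's other parents are V_1, V_2, V_5.
MB(V_4) = {V_0, V_1, V_2, V_3, V_5, V_6}.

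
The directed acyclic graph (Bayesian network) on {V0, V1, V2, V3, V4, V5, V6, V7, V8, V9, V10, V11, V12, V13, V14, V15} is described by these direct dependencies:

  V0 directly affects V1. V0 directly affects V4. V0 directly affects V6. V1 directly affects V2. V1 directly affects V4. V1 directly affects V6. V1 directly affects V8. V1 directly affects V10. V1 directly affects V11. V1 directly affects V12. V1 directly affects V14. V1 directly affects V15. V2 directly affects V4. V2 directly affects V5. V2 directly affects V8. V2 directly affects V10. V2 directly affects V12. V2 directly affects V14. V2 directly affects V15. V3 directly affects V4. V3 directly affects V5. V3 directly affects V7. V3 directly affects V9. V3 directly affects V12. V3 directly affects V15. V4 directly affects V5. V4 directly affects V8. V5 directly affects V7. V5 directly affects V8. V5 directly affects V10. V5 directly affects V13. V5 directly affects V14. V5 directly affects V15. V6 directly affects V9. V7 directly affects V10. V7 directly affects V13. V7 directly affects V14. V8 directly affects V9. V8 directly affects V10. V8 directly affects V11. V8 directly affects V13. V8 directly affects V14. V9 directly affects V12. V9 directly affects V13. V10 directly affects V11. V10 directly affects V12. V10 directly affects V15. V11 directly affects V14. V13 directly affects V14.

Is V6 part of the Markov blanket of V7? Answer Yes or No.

No

By definition, MB(V7) is built from V7's parents, V7's children, and the co-parents of V7.
Ch(V7) = {V10, V13, V14}.
Parents of V7: V3, V5.
Co-parents of V7 (other parents of its children):
  parents(V10) \ {V7} = {V1, V2, V5, V8}.
  V13 also has parents V5, V8, V9.
  parents(V14) \ {V7} = {V1, V2, V5, V8, V11, V13}.
MB(V7) = {V1, V2, V3, V5, V8, V9, V10, V11, V13, V14}; V6 is not in this set.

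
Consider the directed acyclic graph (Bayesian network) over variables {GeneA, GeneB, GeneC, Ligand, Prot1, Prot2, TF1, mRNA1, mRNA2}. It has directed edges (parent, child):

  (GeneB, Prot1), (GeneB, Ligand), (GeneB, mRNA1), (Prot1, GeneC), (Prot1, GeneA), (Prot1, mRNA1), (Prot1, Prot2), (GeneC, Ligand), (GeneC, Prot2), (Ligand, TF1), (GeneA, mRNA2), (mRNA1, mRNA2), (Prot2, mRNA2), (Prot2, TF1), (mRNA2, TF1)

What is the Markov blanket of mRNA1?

By definition, MB(mRNA1) is built from mRNA1's parents, mRNA1's children, and the co-parents of mRNA1.
mRNA1's parents: GeneB, Prot1.
mRNA1 has child mRNA2.
Co-parents of mRNA1 (other parents of its children):
  mRNA2: GeneA, Prot2
So the Markov blanket of mRNA1 is {GeneA, GeneB, Prot1, Prot2, mRNA2}.

{GeneA, GeneB, Prot1, Prot2, mRNA2}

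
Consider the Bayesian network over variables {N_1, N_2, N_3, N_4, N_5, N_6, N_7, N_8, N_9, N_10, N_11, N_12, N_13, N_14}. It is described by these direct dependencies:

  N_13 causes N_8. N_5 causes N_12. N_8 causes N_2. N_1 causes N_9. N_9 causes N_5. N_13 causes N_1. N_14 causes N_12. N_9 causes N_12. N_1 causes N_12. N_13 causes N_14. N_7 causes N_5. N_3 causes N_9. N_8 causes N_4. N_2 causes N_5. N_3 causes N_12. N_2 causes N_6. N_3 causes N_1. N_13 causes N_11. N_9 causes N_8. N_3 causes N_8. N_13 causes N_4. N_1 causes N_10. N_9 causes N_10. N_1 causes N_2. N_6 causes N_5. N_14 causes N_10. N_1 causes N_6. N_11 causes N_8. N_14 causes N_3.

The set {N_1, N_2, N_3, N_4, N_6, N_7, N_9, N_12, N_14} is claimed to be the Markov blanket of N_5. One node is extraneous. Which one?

N_4

N_5 has parents N_2, N_6, N_7, N_9.
Ch(N_5) = {N_12}.
Co-parents of N_5 (other parents of its children):
  N_12 also has parents N_1, N_3, N_9, N_14.
MB(N_5) = {N_1, N_2, N_3, N_6, N_7, N_9, N_12, N_14}.
N_4 is neither a parent, child, nor co-parent of N_5, so it does not belong.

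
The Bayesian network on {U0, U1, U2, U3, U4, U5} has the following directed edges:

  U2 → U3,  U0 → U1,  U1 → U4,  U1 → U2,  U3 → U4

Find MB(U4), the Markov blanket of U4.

{U1, U3}

The Markov blanket of a node is its parents, its children, and the other parents of its children.
Parents of U4: U1, U3.
Ch(U4) = {}.
With no children, U4 has no spouses; the co-parent set is empty.
So the Markov blanket of U4 is {U1, U3}.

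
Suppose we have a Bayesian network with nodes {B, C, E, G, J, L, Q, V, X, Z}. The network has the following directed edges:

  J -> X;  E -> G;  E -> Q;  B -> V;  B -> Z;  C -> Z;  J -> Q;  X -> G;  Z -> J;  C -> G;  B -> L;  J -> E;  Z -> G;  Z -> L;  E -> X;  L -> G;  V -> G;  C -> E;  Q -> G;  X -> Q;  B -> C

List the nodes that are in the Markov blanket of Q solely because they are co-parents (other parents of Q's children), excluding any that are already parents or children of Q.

{C, L, V, Z}

Children of Q: G.
  G: C, E, L, V, X, Z
Excluding nodes already adjacent to Q (E, G, J, X), the co-parent-only contribution is {C, L, V, Z}.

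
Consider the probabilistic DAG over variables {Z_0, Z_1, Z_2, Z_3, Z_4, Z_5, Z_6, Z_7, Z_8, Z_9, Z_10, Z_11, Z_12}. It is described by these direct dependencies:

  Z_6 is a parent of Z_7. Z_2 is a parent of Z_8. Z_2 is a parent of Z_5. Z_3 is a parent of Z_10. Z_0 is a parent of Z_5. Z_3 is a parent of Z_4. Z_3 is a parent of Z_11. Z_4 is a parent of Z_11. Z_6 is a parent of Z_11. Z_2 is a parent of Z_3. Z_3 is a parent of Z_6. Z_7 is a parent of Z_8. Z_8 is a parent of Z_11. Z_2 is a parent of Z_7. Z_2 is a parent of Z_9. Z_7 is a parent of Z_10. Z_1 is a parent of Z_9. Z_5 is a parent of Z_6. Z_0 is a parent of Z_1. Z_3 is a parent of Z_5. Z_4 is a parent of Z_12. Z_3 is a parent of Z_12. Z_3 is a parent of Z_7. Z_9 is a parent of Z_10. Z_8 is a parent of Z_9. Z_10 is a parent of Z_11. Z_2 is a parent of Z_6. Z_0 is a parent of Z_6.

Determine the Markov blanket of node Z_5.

Parents of Z_5: Z_0, Z_2, Z_3.
Z_5's children: Z_6.
Parents of each child, excluding Z_5:
  Z_6 also has parents Z_0, Z_2, Z_3.
Taking the union gives {Z_0, Z_2, Z_3, Z_6}.

{Z_0, Z_2, Z_3, Z_6}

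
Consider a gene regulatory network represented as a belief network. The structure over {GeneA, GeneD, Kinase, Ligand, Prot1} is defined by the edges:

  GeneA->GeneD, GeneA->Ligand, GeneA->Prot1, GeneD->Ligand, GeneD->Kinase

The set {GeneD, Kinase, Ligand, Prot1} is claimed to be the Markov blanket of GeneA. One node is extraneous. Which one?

GeneA has no parents.
GeneA's children: GeneD, Ligand, Prot1.
For each child, the remaining parents (spouses of GeneA):
  GeneD has no other parent.
  Ligand also has parent GeneD.
  Prot1 has no other parent.
MB(GeneA) = {GeneD, Ligand, Prot1}.
Kinase is neither a parent, child, nor co-parent of GeneA, so it does not belong.

Kinase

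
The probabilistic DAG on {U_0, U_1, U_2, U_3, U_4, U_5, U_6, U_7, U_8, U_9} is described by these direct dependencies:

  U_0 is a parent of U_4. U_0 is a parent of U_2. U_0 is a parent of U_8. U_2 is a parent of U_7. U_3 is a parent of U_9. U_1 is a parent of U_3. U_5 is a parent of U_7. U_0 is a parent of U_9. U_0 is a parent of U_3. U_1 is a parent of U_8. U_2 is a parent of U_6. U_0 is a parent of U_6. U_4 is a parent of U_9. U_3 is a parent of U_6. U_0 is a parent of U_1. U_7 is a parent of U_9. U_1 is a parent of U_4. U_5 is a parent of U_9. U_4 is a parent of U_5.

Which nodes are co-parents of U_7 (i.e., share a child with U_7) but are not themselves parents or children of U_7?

{U_0, U_3, U_4}

Children of U_7: U_9.
  U_9 also has parents U_0, U_3, U_4, U_5.
Excluding nodes already adjacent to U_7 (U_2, U_5, U_9), the co-parent-only contribution is {U_0, U_3, U_4}.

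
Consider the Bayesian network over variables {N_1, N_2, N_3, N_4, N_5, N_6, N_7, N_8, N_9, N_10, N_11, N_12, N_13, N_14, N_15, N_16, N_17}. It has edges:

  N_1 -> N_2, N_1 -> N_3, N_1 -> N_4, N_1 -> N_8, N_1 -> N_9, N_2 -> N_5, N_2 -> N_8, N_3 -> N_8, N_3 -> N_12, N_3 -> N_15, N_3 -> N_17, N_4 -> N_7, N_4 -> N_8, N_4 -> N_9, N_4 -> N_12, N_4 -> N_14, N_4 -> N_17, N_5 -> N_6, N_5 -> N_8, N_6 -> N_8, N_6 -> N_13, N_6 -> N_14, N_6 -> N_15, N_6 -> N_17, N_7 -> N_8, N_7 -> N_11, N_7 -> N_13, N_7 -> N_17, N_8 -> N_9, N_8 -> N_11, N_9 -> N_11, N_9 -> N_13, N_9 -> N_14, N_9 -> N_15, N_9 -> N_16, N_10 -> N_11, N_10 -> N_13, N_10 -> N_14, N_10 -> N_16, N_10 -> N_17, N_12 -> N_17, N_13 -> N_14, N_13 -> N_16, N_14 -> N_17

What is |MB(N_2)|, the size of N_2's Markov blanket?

7

Pa(N_2) = {N_1}.
N_2 has children N_5, N_8.
Other parents of N_2's children:
  N_5: —
  N_8: N_1, N_3, N_4, N_5, N_6, N_7
MB(N_2) = {N_1, N_3, N_4, N_5, N_6, N_7, N_8}, which has 7 nodes.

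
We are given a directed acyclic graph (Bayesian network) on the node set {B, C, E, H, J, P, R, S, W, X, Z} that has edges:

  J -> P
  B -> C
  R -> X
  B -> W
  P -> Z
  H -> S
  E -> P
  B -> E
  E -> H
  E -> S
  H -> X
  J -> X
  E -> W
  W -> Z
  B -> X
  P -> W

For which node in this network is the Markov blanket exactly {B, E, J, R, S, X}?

The target node must have every member of {B, E, J, R, S, X} as a parent, child, or co-parent, and no others.
Parents of H: E; children: S, X; co-parents: B, E, J, R.
These exactly cover the given set, so the node is H.

H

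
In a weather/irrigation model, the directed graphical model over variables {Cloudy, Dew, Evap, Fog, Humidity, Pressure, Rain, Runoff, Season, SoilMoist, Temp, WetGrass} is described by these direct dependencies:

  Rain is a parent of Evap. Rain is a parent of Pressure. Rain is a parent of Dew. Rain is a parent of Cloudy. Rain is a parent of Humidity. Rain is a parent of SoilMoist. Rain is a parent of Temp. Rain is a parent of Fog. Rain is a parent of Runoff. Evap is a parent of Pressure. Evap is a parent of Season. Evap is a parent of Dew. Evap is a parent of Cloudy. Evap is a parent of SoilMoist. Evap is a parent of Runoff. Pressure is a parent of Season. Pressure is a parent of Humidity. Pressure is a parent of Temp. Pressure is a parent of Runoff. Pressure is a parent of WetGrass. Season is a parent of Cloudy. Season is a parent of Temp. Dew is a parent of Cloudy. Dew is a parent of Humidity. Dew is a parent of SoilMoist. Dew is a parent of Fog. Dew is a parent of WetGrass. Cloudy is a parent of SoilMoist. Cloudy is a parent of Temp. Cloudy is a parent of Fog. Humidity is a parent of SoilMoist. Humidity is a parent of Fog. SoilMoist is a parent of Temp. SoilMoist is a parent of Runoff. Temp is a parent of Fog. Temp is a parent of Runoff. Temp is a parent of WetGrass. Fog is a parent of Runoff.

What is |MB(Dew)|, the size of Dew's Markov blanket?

By definition, MB(Dew) is built from Dew's parents, Dew's children, and the co-parents of Dew.
Dew has children Cloudy, Fog, Humidity, SoilMoist, WetGrass.
Parents of Dew: Evap, Rain.
Other parents of Dew's children:
  Cloudy's other parents are Evap, Rain, Season.
  parents(Humidity) \ {Dew} = {Pressure, Rain}.
  SoilMoist also has parents Cloudy, Evap, Humidity, Rain.
  Fog's other parents are Cloudy, Humidity, Rain, Temp.
  WetGrass's other parents are Pressure, Temp.
MB(Dew) = {Cloudy, Evap, Fog, Humidity, Pressure, Rain, Season, SoilMoist, Temp, WetGrass}, which has 10 nodes.

10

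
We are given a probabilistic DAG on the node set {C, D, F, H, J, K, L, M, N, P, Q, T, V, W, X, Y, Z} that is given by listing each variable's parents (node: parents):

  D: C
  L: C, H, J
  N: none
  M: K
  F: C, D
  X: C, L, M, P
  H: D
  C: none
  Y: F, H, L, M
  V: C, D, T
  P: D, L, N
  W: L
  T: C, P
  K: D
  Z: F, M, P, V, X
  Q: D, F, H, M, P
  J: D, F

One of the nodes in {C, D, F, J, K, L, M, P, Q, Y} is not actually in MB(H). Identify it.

The Markov blanket of a node is its parents, its children, and the other parents of its children.
H's parents: D.
Children of H: L, Q, Y.
For each child, the remaining parents (spouses of H):
  parents(L) \ {H} = {C, J}.
  Q also has parents D, F, M, P.
  Y also has parents F, L, M.
MB(H) = {C, D, F, J, L, M, P, Q, Y}.
K is neither a parent, child, nor co-parent of H, so it does not belong.

K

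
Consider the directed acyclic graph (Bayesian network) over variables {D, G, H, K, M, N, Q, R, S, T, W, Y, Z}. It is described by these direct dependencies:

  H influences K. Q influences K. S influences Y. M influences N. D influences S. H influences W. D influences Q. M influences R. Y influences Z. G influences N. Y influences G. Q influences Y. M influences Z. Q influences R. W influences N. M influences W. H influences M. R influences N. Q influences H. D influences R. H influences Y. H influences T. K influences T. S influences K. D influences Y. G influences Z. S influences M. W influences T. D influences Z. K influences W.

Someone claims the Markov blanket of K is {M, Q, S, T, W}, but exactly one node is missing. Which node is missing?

H

The Markov blanket of a node is its parents, its children, and the other parents of its children.
Parents of K: H, Q, S.
Children of K: T, W.
Parents of each child, excluding K:
  W's other parents are H, M.
  T's other parents are H, W.
MB(K) = {H, M, Q, S, T, W}.
Comparing with the claimed set, H is missing.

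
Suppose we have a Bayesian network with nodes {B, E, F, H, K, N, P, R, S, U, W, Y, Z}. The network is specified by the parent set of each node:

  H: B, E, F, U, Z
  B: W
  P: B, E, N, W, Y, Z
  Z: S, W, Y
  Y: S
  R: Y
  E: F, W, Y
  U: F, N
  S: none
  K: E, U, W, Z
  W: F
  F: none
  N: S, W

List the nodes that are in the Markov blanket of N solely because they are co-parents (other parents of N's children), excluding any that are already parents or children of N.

{B, E, F, Y, Z}

Children of N: P, U.
  U's other parent is F.
  parents(P) \ {N} = {B, E, W, Y, Z}.
Excluding nodes already adjacent to N (P, S, U, W), the co-parent-only contribution is {B, E, F, Y, Z}.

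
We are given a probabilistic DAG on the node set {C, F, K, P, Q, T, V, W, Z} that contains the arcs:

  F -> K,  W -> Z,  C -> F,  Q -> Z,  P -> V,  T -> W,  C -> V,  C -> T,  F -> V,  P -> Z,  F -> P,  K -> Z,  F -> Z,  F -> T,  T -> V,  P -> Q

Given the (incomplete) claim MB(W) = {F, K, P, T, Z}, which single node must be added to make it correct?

Q

Parents of W: T.
W's children: Z.
For each child, the remaining parents (spouses of W):
  Z: F, K, P, Q
MB(W) = {F, K, P, Q, T, Z}.
Comparing with the claimed set, Q is missing.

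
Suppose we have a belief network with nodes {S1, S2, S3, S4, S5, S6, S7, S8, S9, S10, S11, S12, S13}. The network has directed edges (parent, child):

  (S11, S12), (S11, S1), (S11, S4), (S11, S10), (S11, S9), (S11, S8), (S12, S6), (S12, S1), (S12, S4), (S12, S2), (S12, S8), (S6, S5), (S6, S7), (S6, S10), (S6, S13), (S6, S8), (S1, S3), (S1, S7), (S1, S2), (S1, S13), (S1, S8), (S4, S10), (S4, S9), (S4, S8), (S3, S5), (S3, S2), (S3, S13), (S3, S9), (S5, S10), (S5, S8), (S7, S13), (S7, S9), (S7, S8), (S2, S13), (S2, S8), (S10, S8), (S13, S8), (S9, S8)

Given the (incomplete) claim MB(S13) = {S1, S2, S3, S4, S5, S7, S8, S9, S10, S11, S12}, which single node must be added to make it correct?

S6

Parents of S13: S1, S2, S3, S6, S7.
S13's children: S8.
For each child, the remaining parents (spouses of S13):
  S8's other parents are S1, S2, S4, S5, S6, S7, S9, S10, S11, S12.
MB(S13) = {S1, S2, S3, S4, S5, S6, S7, S8, S9, S10, S11, S12}.
Comparing with the claimed set, S6 is missing.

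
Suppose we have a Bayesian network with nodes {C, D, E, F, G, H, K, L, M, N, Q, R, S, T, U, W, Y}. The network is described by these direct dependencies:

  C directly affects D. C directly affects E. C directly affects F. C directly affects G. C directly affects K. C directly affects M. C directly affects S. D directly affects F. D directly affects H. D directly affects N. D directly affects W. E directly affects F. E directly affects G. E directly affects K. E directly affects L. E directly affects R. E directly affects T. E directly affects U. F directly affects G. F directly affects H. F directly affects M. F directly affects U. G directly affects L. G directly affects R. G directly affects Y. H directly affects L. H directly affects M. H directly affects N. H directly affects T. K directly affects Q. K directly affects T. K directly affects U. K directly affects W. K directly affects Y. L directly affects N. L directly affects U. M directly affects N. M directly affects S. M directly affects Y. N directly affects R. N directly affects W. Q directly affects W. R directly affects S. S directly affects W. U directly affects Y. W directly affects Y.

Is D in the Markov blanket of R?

No

By definition, MB(R) is built from R's parents, R's children, and the co-parents of R.
R has parents E, G, N.
Ch(R) = {S}.
Parents of each child, excluding R:
  parents(S) \ {R} = {C, M}.
MB(R) = {C, E, G, M, N, S}; D is not in this set.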